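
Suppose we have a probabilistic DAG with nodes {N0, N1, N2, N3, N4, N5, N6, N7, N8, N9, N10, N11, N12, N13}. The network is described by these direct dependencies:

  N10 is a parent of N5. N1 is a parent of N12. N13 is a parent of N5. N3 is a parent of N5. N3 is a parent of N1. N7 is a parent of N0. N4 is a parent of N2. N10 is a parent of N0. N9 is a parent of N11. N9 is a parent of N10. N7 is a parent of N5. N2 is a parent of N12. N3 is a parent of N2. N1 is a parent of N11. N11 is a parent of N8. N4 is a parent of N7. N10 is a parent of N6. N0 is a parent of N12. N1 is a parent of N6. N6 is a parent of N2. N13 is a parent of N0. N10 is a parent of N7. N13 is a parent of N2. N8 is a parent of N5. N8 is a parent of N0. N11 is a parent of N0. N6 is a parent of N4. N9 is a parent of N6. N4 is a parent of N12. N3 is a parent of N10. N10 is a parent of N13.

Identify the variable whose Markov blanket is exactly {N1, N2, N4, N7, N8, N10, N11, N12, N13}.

The target node must have every member of {N1, N2, N4, N7, N8, N10, N11, N12, N13} as a parent, child, or co-parent, and no others.
Parents of N0: N7, N8, N10, N11, N13; children: N12; co-parents: N1, N2, N4.
These exactly cover the given set, so the node is N0.

N0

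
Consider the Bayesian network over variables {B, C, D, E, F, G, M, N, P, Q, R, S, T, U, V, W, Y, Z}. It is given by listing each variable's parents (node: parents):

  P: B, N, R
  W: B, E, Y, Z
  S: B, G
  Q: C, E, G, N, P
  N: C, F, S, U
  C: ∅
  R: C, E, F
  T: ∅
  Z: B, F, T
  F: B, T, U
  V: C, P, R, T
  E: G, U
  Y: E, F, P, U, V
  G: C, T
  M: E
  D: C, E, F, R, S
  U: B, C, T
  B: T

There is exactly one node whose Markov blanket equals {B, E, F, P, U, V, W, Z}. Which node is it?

Y

The target node must have every member of {B, E, F, P, U, V, W, Z} as a parent, child, or co-parent, and no others.
Parents of Y: E, F, P, U, V; children: W; co-parents: B, E, Z.
These exactly cover the given set, so the node is Y.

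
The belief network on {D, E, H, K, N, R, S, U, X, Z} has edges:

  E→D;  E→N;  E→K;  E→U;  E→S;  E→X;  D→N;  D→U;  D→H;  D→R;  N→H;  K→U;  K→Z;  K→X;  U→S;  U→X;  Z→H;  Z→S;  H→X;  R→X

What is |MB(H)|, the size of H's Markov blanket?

The Markov blanket of a node is its parents, its children, and the other parents of its children.
H has parents D, N, Z.
H's children: X.
For each child, the remaining parents (spouses of H):
  X's other parents are E, K, R, U.
MB(H) = {D, E, K, N, R, U, X, Z}, which has 8 nodes.

8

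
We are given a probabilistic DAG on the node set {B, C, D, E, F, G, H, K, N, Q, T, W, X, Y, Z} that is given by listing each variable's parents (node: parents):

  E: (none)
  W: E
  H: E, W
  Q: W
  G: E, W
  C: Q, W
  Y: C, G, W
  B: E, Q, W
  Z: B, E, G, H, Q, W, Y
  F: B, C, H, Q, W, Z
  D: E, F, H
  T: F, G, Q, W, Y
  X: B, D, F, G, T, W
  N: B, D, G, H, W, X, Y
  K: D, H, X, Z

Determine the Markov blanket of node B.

{C, D, E, F, G, H, N, Q, T, W, X, Y, Z}

Pa(B) = {E, Q, W}.
Children of B: F, N, X, Z.
Co-parents of B (other parents of its children):
  Z: E, G, H, Q, W, Y
  F: C, H, Q, W, Z
  X: D, F, G, T, W
  N: D, G, H, W, X, Y
So the Markov blanket of B is {C, D, E, F, G, H, N, Q, T, W, X, Y, Z}.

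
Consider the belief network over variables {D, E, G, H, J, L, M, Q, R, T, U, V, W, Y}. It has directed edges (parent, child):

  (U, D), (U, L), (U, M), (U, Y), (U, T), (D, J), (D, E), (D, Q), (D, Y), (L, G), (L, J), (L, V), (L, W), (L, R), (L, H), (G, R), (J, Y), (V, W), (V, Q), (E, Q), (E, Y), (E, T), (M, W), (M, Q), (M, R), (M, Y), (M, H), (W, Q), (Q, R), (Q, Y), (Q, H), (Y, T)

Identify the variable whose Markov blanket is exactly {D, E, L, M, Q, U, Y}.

J

The target node must have every member of {D, E, L, M, Q, U, Y} as a parent, child, or co-parent, and no others.
Parents of J: D, L; children: Y; co-parents: D, E, M, Q, U.
These exactly cover the given set, so the node is J.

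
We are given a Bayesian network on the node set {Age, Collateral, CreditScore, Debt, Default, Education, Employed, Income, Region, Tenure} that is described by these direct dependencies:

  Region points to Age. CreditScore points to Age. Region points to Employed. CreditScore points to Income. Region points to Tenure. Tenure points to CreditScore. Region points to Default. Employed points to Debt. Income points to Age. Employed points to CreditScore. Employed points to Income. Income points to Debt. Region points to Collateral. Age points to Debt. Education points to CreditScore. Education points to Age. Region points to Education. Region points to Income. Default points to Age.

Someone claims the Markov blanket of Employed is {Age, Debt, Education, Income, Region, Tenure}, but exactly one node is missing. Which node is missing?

Recall MB(v) = parents ∪ children ∪ spouses, where spouses are the other parents of v's children.
Children of Employed: CreditScore, Debt, Income.
Employed has parent Region.
For each child, the remaining parents (spouses of Employed):
  parents(CreditScore) \ {Employed} = {Education, Tenure}.
  Income also has parents CreditScore, Region.
  parents(Debt) \ {Employed} = {Age, Income}.
MB(Employed) = {Age, CreditScore, Debt, Education, Income, Region, Tenure}.
Comparing with the claimed set, CreditScore is missing.

CreditScore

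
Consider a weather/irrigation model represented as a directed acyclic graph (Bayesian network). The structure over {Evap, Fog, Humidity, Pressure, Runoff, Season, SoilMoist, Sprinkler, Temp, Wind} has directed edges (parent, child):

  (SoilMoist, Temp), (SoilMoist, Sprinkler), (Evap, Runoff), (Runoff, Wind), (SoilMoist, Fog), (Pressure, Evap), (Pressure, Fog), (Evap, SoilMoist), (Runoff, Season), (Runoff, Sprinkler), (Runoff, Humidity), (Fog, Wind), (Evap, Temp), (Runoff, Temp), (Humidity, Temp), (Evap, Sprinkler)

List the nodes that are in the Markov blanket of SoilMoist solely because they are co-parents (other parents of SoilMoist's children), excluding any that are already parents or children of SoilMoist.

Children of SoilMoist: Fog, Sprinkler, Temp.
  parents(Fog) \ {SoilMoist} = {Pressure}.
  Temp also has parents Evap, Humidity, Runoff.
  Sprinkler's other parents are Evap, Runoff.
Excluding nodes already adjacent to SoilMoist (Evap, Fog, Sprinkler, Temp), the co-parent-only contribution is {Humidity, Pressure, Runoff}.

{Humidity, Pressure, Runoff}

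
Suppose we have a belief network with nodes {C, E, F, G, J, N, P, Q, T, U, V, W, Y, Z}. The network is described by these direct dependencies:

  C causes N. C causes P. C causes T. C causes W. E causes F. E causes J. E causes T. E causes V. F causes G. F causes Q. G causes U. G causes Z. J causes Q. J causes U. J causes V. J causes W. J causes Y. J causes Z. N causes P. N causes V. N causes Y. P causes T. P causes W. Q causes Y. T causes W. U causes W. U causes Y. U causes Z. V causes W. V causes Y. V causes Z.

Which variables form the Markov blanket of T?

T has child W.
Parents of T: C, E, P.
For each child, the remaining parents (spouses of T):
  W: C, J, P, U, V
Taking the union gives {C, E, J, P, U, V, W}.

{C, E, J, P, U, V, W}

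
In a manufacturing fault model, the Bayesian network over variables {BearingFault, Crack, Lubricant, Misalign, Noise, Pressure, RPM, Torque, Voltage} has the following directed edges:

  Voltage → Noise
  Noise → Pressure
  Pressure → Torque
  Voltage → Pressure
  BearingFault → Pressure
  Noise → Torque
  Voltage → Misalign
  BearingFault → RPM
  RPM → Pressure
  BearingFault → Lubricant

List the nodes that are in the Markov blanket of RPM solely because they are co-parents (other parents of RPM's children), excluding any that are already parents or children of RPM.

Children of RPM: Pressure.
  Pressure also has parents BearingFault, Noise, Voltage.
Excluding nodes already adjacent to RPM (BearingFault, Pressure), the co-parent-only contribution is {Noise, Voltage}.

{Noise, Voltage}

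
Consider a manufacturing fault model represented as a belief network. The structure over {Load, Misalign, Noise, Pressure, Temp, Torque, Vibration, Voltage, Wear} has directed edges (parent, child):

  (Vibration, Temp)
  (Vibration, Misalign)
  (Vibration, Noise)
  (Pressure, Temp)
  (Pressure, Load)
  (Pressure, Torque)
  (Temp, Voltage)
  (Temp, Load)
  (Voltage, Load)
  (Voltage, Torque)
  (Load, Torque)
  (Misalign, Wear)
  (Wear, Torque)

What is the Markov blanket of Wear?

Recall MB(v) = parents ∪ children ∪ spouses, where spouses are the other parents of v's children.
Parents of Wear: Misalign.
Ch(Wear) = {Torque}.
Co-parents of Wear (other parents of its children):
  Torque: Load, Pressure, Voltage
Union: {Misalign} ∪ {Torque} ∪ {Load, Pressure, Voltage} = {Load, Misalign, Pressure, Torque, Voltage}.

{Load, Misalign, Pressure, Torque, Voltage}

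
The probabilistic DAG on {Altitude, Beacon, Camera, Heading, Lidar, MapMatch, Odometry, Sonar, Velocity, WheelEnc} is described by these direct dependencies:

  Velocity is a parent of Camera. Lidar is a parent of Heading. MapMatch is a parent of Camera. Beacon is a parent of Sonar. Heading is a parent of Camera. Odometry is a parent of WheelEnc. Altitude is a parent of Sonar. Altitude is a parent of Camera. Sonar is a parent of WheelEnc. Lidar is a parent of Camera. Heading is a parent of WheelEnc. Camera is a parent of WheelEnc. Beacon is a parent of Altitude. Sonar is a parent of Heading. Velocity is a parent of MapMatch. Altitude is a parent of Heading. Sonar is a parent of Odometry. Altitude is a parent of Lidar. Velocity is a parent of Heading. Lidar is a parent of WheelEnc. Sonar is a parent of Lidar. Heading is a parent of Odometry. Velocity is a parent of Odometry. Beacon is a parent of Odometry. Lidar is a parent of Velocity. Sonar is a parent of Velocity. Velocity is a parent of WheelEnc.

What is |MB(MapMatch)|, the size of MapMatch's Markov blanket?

MapMatch has child Camera.
Pa(MapMatch) = {Velocity}.
Parents of each child, excluding MapMatch:
  Camera also has parents Altitude, Heading, Lidar, Velocity.
MB(MapMatch) = {Altitude, Camera, Heading, Lidar, Velocity}, which has 5 nodes.

5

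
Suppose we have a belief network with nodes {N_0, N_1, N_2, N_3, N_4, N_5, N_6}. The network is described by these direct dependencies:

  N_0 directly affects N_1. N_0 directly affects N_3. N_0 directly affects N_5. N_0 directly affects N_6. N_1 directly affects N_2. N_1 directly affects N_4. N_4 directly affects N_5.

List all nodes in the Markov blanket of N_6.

{N_0}

N_6's children: none.
N_6 has parent N_0.
With no children, N_6 has no spouses; the co-parent set is empty.
Taking the union gives {N_0}.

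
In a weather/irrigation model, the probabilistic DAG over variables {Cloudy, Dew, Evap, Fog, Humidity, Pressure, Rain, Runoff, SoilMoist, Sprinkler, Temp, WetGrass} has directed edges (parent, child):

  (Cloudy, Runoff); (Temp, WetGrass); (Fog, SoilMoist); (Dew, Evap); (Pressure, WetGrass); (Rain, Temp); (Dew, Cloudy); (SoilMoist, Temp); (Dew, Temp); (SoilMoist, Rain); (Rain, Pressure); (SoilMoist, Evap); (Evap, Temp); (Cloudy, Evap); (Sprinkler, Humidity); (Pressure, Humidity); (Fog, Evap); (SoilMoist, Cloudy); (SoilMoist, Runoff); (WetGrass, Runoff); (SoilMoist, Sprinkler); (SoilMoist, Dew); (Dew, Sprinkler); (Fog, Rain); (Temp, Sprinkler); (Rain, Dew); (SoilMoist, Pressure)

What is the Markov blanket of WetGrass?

WetGrass's parents: Pressure, Temp.
WetGrass has child Runoff.
Parents of each child, excluding WetGrass:
  Runoff: Cloudy, SoilMoist
So the Markov blanket of WetGrass is {Cloudy, Pressure, Runoff, SoilMoist, Temp}.

{Cloudy, Pressure, Runoff, SoilMoist, Temp}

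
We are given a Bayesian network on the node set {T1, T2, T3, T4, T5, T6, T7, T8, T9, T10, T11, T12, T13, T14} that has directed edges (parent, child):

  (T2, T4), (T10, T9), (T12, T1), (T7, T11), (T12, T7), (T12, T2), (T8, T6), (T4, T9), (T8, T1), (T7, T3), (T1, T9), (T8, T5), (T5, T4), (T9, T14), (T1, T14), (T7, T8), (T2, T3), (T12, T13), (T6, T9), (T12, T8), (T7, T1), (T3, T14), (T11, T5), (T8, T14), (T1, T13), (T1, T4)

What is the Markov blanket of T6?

{T1, T4, T8, T9, T10}

Recall MB(v) = parents ∪ children ∪ spouses, where spouses are the other parents of v's children.
T6's parents: T8.
Ch(T6) = {T9}.
Parents of each child, excluding T6:
  parents(T9) \ {T6} = {T1, T4, T10}.
MB(T6) = {T1, T4, T8, T9, T10}.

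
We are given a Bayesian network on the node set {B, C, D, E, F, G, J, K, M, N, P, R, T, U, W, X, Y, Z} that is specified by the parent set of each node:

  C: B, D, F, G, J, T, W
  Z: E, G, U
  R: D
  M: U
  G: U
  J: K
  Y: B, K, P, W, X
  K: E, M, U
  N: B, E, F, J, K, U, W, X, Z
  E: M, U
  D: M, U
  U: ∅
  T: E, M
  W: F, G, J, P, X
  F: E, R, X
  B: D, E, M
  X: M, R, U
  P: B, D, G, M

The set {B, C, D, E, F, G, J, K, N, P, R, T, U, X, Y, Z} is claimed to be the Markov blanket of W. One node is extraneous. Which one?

Recall MB(v) = parents ∪ children ∪ spouses, where spouses are the other parents of v's children.
W has children C, N, Y.
Parents of W: F, G, J, P, X.
Other parents of W's children:
  Y: B, K, P, X
  N: B, E, F, J, K, U, X, Z
  C: B, D, F, G, J, T
MB(W) = {B, C, D, E, F, G, J, K, N, P, T, U, X, Y, Z}.
R is neither a parent, child, nor co-parent of W, so it does not belong.

R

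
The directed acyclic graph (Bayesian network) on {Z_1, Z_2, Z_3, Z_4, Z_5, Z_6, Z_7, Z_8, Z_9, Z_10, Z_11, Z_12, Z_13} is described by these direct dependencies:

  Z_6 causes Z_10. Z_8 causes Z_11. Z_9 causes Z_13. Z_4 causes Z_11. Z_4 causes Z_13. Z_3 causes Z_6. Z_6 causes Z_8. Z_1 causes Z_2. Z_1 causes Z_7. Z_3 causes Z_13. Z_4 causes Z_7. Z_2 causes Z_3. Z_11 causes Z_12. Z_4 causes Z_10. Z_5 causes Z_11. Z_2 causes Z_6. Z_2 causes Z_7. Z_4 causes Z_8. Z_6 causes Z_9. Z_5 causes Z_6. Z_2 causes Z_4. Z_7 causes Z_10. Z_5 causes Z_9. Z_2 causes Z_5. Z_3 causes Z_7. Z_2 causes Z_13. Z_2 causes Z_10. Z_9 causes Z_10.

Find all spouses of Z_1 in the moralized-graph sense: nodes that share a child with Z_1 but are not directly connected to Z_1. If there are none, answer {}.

{Z_3, Z_4}

Children of Z_1: Z_2, Z_7.
  Z_2: —
  Z_7: Z_2, Z_3, Z_4
Excluding nodes already adjacent to Z_1 (Z_2, Z_7), the co-parent-only contribution is {Z_3, Z_4}.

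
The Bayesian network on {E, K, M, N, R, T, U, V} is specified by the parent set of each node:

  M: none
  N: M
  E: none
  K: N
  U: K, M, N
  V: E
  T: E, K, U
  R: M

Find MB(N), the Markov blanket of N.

N's parents: M.
Children of N: K, U.
For each child, the remaining parents (spouses of N):
  K: no additional parents.
  parents(U) \ {N} = {K, M}.
MB(N) = {K, M, U}.

{K, M, U}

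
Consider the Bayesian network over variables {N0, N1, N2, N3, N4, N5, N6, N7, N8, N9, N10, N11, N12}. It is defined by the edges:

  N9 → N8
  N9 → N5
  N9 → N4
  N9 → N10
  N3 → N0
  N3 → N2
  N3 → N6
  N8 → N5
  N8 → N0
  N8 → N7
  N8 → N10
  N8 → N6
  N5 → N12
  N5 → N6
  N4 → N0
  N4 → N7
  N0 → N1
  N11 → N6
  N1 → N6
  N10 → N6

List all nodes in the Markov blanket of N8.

{N0, N1, N3, N4, N5, N6, N7, N9, N10, N11}

N8 has parent N9.
N8 has children N0, N5, N6, N7, N10.
Co-parents of N8 (other parents of its children):
  N5: N9
  N0: N3, N4
  N7: N4
  N10: N9
  N6: N1, N3, N5, N10, N11
Taking the union gives {N0, N1, N3, N4, N5, N6, N7, N9, N10, N11}.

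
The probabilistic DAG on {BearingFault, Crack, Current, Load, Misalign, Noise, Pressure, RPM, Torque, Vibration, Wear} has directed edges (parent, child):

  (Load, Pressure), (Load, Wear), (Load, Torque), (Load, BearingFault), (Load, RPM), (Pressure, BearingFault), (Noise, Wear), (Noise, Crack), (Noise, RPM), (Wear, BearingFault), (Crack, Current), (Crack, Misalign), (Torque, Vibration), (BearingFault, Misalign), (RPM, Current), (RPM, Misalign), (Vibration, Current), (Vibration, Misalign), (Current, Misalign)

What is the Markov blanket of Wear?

{BearingFault, Load, Noise, Pressure}

The Markov blanket of a node is its parents, its children, and the other parents of its children.
Parents of Wear: Load, Noise.
Children of Wear: BearingFault.
Co-parents of Wear (other parents of its children):
  BearingFault: Load, Pressure
MB(Wear) = {BearingFault, Load, Noise, Pressure}.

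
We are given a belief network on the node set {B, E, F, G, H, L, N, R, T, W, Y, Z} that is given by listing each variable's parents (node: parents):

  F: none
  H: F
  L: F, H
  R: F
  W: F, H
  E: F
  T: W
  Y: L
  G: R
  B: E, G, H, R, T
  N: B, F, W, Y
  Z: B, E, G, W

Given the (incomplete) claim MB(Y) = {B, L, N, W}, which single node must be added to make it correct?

By definition, MB(Y) is built from Y's parents, Y's children, and the co-parents of Y.
Y has child N.
Y has parent L.
Parents of each child, excluding Y:
  N: B, F, W
MB(Y) = {B, F, L, N, W}.
Comparing with the claimed set, F is missing.

F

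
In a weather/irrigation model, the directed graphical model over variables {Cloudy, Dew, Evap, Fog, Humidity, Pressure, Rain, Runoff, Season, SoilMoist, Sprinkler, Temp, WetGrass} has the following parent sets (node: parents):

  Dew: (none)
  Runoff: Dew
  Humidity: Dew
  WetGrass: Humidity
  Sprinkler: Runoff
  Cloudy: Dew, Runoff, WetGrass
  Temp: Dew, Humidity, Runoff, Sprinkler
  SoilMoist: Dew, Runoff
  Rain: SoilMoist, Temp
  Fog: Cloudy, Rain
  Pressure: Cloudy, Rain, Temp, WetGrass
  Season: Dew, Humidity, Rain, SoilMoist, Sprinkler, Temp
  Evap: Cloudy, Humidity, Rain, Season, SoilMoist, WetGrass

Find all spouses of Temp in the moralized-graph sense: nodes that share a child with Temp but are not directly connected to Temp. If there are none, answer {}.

{Cloudy, SoilMoist, WetGrass}

Children of Temp: Pressure, Rain, Season.
  Rain also has parent SoilMoist.
  parents(Pressure) \ {Temp} = {Cloudy, Rain, WetGrass}.
  Season's other parents are Dew, Humidity, Rain, SoilMoist, Sprinkler.
Excluding nodes already adjacent to Temp (Dew, Humidity, Pressure, Rain, Runoff, Season, Sprinkler), the co-parent-only contribution is {Cloudy, SoilMoist, WetGrass}.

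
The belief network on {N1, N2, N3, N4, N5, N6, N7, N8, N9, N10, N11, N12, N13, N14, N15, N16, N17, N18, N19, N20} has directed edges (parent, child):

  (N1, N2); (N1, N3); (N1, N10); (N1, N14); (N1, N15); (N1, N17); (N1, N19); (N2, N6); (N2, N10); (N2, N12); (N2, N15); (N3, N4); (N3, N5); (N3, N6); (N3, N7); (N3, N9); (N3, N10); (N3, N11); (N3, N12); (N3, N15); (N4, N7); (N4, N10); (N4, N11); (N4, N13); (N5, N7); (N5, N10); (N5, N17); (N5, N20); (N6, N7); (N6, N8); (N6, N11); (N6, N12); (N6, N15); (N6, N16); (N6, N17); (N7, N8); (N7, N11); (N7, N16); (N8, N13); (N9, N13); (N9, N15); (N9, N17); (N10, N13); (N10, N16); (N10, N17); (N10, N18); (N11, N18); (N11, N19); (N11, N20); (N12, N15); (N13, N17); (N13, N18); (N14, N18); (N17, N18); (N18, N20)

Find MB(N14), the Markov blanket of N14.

{N1, N10, N11, N13, N17, N18}

Recall MB(v) = parents ∪ children ∪ spouses, where spouses are the other parents of v's children.
Children of N14: N18.
N14's parents: N1.
For each child, the remaining parents (spouses of N14):
  N18 also has parents N10, N11, N13, N17.
Union: {N1} ∪ {N18} ∪ {N10, N11, N13, N17} = {N1, N10, N11, N13, N17, N18}.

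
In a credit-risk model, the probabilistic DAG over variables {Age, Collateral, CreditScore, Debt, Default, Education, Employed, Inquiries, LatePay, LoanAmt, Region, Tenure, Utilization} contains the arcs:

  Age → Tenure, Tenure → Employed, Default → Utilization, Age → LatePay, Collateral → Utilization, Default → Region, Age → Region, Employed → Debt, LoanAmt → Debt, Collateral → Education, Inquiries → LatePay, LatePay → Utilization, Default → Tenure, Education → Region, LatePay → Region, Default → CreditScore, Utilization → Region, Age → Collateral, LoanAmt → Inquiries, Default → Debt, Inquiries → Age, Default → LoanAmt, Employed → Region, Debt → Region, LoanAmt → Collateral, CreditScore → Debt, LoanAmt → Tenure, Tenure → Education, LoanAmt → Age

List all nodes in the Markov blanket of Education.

{Age, Collateral, Debt, Default, Employed, LatePay, Region, Tenure, Utilization}

Education has child Region.
Education's parents: Collateral, Tenure.
Co-parents of Education (other parents of its children):
  Region: Age, Debt, Default, Employed, LatePay, Utilization
Union: {Collateral, Tenure} ∪ {Region} ∪ {Age, Debt, Default, Employed, LatePay, Utilization} = {Age, Collateral, Debt, Default, Employed, LatePay, Region, Tenure, Utilization}.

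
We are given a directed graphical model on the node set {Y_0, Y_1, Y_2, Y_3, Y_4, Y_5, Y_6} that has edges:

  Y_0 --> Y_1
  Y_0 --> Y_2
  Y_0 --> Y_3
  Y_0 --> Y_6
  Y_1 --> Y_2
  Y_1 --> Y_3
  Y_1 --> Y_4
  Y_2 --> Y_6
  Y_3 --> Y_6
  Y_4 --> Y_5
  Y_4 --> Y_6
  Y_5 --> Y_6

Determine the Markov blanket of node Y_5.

{Y_0, Y_2, Y_3, Y_4, Y_6}

Y_5's parents: Y_4.
Y_5's children: Y_6.
Parents of each child, excluding Y_5:
  Y_6's other parents are Y_0, Y_2, Y_3, Y_4.
MB(Y_5) = {Y_0, Y_2, Y_3, Y_4, Y_6}.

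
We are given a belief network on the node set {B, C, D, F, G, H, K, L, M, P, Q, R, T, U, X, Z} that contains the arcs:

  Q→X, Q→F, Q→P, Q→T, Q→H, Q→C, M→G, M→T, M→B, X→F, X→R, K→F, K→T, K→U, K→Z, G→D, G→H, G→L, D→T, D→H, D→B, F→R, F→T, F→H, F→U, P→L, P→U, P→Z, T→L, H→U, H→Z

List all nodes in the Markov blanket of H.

{D, F, G, K, P, Q, U, Z}

By definition, MB(H) is built from H's parents, H's children, and the co-parents of H.
H's parents: D, F, G, Q.
H has children U, Z.
Other parents of H's children:
  U: F, K, P
  Z: K, P
So the Markov blanket of H is {D, F, G, K, P, Q, U, Z}.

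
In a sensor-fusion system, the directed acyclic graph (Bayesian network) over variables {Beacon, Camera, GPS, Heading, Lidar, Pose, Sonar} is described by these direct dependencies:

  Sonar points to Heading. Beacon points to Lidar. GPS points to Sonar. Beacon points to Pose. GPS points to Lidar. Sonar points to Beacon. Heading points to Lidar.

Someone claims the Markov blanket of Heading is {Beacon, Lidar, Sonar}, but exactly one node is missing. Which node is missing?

A node's Markov blanket = Pa ∪ Ch ∪ (parents of Ch other than the node itself).
Heading has child Lidar.
Heading has parent Sonar.
Co-parents of Heading (other parents of its children):
  Lidar: Beacon, GPS
MB(Heading) = {Beacon, GPS, Lidar, Sonar}.
Comparing with the claimed set, GPS is missing.

GPS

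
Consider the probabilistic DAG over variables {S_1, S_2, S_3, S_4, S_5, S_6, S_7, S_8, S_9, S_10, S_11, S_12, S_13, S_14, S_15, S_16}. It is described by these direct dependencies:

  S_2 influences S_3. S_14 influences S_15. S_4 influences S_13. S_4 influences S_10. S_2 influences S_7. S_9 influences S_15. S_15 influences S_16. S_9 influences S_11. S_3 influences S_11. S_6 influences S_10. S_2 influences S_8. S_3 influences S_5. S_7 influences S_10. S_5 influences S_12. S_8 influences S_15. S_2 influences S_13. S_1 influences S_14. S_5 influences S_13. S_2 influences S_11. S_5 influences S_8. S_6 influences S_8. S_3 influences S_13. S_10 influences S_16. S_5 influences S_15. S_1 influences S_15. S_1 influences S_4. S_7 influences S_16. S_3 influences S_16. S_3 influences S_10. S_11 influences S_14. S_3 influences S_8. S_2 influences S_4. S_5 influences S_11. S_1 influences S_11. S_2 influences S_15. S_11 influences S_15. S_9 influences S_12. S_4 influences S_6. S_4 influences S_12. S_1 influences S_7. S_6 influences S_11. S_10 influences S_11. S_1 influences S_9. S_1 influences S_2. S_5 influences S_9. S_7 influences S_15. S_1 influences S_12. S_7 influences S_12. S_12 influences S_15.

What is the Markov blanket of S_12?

{S_1, S_2, S_4, S_5, S_7, S_8, S_9, S_11, S_14, S_15}

S_12 has parents S_1, S_4, S_5, S_7, S_9.
Ch(S_12) = {S_15}.
Co-parents of S_12 (other parents of its children):
  parents(S_15) \ {S_12} = {S_1, S_2, S_5, S_7, S_8, S_9, S_11, S_14}.
Union: {S_1, S_4, S_5, S_7, S_9} ∪ {S_15} ∪ {S_1, S_2, S_5, S_7, S_8, S_9, S_11, S_14} = {S_1, S_2, S_4, S_5, S_7, S_8, S_9, S_11, S_14, S_15}.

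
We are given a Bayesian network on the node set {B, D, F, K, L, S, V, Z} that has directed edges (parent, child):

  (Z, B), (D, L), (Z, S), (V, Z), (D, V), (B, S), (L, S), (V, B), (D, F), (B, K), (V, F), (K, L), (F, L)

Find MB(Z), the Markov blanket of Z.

{B, L, S, V}

A node's Markov blanket = Pa ∪ Ch ∪ (parents of Ch other than the node itself).
Parents of Z: V.
Z's children: B, S.
For each child, the remaining parents (spouses of Z):
  B: V
  S: B, L
MB(Z) = {B, L, S, V}.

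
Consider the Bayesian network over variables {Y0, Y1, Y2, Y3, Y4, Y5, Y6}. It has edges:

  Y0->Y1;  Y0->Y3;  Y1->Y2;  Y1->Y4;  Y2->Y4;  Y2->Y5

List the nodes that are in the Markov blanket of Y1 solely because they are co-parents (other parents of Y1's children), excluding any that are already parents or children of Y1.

{}

Children of Y1: Y2, Y4.
  Y2: —
  Y4: Y2
Excluding nodes already adjacent to Y1 (Y0, Y2, Y4), the co-parent-only contribution is {}.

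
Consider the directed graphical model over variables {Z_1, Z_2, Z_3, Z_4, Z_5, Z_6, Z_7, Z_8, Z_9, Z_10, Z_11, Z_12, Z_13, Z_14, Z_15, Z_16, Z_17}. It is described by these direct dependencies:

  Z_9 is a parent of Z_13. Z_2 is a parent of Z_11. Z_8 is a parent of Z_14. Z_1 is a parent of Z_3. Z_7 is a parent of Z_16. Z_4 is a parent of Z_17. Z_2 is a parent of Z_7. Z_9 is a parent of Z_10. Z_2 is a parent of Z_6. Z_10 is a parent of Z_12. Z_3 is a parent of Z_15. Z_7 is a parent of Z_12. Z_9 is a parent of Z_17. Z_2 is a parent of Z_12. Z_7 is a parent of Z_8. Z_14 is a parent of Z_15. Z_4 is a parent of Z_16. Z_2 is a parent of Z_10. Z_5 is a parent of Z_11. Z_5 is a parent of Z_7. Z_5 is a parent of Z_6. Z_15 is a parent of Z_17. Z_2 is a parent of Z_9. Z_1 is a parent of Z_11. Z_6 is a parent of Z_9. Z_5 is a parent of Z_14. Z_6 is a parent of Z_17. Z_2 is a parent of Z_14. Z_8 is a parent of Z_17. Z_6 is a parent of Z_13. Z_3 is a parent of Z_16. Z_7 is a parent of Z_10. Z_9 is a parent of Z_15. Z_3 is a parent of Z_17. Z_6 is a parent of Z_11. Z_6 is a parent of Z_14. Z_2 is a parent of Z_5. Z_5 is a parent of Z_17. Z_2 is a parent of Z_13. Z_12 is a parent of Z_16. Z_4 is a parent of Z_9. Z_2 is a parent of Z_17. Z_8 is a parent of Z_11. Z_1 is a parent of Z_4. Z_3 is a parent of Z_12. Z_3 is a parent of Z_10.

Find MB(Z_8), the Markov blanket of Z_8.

{Z_1, Z_2, Z_3, Z_4, Z_5, Z_6, Z_7, Z_9, Z_11, Z_14, Z_15, Z_17}

A node's Markov blanket = Pa ∪ Ch ∪ (parents of Ch other than the node itself).
Parents of Z_8: Z_7.
Z_8 has children Z_11, Z_14, Z_17.
Parents of each child, excluding Z_8:
  Z_11: Z_1, Z_2, Z_5, Z_6
  Z_14: Z_2, Z_5, Z_6
  Z_17: Z_2, Z_3, Z_4, Z_5, Z_6, Z_9, Z_15
So the Markov blanket of Z_8 is {Z_1, Z_2, Z_3, Z_4, Z_5, Z_6, Z_7, Z_9, Z_11, Z_14, Z_15, Z_17}.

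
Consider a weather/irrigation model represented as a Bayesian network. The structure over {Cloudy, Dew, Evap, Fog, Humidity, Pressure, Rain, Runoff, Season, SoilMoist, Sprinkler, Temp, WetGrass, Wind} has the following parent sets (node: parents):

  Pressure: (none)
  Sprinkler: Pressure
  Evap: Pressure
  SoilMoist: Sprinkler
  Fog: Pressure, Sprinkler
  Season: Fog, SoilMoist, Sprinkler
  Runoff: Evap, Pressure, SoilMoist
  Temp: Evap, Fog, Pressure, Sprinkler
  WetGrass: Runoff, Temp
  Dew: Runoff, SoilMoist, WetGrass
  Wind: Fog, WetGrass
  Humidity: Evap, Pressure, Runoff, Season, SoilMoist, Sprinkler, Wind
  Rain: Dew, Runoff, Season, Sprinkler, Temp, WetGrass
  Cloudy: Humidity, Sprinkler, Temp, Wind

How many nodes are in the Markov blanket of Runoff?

The Markov blanket of a node is its parents, its children, and the other parents of its children.
Runoff's parents: Evap, Pressure, SoilMoist.
Ch(Runoff) = {Dew, Humidity, Rain, WetGrass}.
Parents of each child, excluding Runoff:
  WetGrass: Temp
  Dew: SoilMoist, WetGrass
  Humidity: Evap, Pressure, Season, SoilMoist, Sprinkler, Wind
  Rain: Dew, Season, Sprinkler, Temp, WetGrass
MB(Runoff) = {Dew, Evap, Humidity, Pressure, Rain, Season, SoilMoist, Sprinkler, Temp, WetGrass, Wind}, which has 11 nodes.

11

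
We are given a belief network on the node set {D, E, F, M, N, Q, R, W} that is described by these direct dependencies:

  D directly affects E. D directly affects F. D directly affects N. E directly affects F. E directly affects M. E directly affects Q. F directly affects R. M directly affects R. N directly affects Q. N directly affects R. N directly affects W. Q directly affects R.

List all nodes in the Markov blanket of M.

{E, F, N, Q, R}

M has parent E.
Ch(M) = {R}.
For each child, the remaining parents (spouses of M):
  R's other parents are F, N, Q.
Taking the union gives {E, F, N, Q, R}.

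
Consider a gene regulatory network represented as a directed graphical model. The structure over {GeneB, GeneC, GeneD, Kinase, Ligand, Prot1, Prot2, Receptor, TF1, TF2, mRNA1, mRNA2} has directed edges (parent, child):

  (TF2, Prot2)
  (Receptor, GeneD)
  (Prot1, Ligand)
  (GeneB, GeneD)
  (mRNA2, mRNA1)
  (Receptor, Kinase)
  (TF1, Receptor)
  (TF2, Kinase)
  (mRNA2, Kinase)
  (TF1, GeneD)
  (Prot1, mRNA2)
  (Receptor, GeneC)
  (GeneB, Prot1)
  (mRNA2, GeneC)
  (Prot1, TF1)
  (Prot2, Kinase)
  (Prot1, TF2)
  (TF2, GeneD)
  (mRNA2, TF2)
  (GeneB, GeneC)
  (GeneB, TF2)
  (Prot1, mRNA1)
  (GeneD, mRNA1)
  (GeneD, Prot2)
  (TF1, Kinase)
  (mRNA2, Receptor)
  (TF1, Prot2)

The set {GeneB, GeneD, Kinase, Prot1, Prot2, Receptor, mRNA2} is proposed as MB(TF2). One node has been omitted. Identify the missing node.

A node's Markov blanket = Pa ∪ Ch ∪ (parents of Ch other than the node itself).
Ch(TF2) = {GeneD, Kinase, Prot2}.
TF2 has parents GeneB, Prot1, mRNA2.
Other parents of TF2's children:
  parents(GeneD) \ {TF2} = {GeneB, Receptor, TF1}.
  Prot2 also has parents GeneD, TF1.
  Kinase also has parents Prot2, Receptor, TF1, mRNA2.
MB(TF2) = {GeneB, GeneD, Kinase, Prot1, Prot2, Receptor, TF1, mRNA2}.
Comparing with the claimed set, TF1 is missing.

TF1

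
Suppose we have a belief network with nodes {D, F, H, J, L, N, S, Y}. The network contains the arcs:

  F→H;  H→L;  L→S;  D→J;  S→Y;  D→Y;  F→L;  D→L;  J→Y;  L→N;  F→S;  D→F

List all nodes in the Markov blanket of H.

Recall MB(v) = parents ∪ children ∪ spouses, where spouses are the other parents of v's children.
Children of H: L.
Parents of H: F.
Other parents of H's children:
  parents(L) \ {H} = {D, F}.
Union: {F} ∪ {L} ∪ {D, F} = {D, F, L}.

{D, F, L}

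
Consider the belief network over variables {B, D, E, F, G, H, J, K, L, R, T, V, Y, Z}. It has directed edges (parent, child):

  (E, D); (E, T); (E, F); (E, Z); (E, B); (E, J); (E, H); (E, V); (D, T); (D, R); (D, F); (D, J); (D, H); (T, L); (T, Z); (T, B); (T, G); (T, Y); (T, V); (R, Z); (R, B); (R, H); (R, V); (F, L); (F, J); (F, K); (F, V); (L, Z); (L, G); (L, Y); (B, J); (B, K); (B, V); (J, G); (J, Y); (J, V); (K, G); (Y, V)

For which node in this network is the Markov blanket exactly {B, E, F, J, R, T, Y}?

V

The target node must have every member of {B, E, F, J, R, T, Y} as a parent, child, or co-parent, and no others.
Parents of V: B, E, F, J, R, T, Y; children: none; co-parents: none.
These exactly cover the given set, so the node is V.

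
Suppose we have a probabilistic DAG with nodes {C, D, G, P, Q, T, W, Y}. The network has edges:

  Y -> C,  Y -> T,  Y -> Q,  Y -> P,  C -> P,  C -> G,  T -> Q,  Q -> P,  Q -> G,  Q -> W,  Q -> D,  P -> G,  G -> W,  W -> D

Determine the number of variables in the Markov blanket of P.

P has parents C, Q, Y.
P has child G.
Other parents of P's children:
  G: C, Q
MB(P) = {C, G, Q, Y}, which has 4 nodes.

4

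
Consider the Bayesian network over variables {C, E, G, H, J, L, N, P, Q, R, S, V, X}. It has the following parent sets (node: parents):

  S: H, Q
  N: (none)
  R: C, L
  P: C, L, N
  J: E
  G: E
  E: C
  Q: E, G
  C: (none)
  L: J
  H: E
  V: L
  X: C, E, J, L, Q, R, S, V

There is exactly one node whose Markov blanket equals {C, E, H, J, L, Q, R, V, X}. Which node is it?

The target node must have every member of {C, E, H, J, L, Q, R, V, X} as a parent, child, or co-parent, and no others.
Parents of S: H, Q; children: X; co-parents: C, E, J, L, Q, R, V.
These exactly cover the given set, so the node is S.

S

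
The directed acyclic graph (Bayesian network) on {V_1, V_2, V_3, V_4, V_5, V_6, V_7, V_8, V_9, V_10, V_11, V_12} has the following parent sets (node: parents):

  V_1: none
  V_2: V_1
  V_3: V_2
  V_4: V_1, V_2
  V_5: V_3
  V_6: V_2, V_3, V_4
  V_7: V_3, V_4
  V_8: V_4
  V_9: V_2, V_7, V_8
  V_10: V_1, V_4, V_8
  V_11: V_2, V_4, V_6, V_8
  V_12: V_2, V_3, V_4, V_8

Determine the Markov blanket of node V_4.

V_4 has parents V_1, V_2.
Ch(V_4) = {V_6, V_7, V_8, V_10, V_11, V_12}.
Other parents of V_4's children:
  V_6's other parents are V_2, V_3.
  V_7 also has parent V_3.
  V_8: no additional parents.
  V_10 also has parents V_1, V_8.
  parents(V_11) \ {V_4} = {V_2, V_6, V_8}.
  V_12 also has parents V_2, V_3, V_8.
MB(V_4) = {V_1, V_2, V_3, V_6, V_7, V_8, V_10, V_11, V_12}.

{V_1, V_2, V_3, V_6, V_7, V_8, V_10, V_11, V_12}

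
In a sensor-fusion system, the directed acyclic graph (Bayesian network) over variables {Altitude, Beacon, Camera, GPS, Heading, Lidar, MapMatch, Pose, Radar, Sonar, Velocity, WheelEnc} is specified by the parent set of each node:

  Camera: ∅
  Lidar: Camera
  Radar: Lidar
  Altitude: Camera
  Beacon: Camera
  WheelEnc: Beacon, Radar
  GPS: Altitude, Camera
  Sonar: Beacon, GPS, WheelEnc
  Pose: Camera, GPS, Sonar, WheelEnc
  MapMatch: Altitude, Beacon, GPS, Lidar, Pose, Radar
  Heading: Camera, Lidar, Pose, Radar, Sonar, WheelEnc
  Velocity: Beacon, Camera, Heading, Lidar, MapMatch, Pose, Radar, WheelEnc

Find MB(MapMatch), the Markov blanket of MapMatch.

The Markov blanket of a node is its parents, its children, and the other parents of its children.
MapMatch has parents Altitude, Beacon, GPS, Lidar, Pose, Radar.
MapMatch has child Velocity.
Co-parents of MapMatch (other parents of its children):
  Velocity: Beacon, Camera, Heading, Lidar, Pose, Radar, WheelEnc
So the Markov blanket of MapMatch is {Altitude, Beacon, Camera, GPS, Heading, Lidar, Pose, Radar, Velocity, WheelEnc}.

{Altitude, Beacon, Camera, GPS, Heading, Lidar, Pose, Radar, Velocity, WheelEnc}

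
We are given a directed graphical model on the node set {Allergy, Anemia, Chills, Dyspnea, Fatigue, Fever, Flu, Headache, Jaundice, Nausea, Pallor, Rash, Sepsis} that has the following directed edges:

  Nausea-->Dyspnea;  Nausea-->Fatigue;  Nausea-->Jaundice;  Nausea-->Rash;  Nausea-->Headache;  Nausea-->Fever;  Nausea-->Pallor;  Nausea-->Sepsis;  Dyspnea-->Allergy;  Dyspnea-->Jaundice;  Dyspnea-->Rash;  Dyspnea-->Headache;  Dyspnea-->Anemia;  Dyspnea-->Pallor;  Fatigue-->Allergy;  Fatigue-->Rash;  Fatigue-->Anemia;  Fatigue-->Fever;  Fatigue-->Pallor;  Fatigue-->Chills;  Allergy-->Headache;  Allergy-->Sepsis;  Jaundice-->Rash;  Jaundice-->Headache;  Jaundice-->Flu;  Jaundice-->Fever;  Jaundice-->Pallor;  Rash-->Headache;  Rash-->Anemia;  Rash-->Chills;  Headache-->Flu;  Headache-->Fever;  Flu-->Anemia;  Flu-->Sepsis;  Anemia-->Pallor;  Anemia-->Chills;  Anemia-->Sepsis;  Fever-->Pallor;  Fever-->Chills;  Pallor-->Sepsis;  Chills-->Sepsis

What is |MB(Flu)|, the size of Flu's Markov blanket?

Parents of Flu: Headache, Jaundice.
Flu has children Anemia, Sepsis.
Co-parents of Flu (other parents of its children):
  Anemia: Dyspnea, Fatigue, Rash
  Sepsis: Allergy, Anemia, Chills, Nausea, Pallor
MB(Flu) = {Allergy, Anemia, Chills, Dyspnea, Fatigue, Headache, Jaundice, Nausea, Pallor, Rash, Sepsis}, which has 11 nodes.

11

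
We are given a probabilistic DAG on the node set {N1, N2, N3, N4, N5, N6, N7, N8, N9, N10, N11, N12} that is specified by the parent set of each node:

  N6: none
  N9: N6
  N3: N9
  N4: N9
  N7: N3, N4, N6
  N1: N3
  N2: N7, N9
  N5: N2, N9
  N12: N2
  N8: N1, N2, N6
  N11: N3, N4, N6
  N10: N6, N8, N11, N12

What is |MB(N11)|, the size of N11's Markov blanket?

By definition, MB(N11) is built from N11's parents, N11's children, and the co-parents of N11.
N11's children: N10.
Parents of N11: N3, N4, N6.
For each child, the remaining parents (spouses of N11):
  N10: N6, N8, N12
MB(N11) = {N3, N4, N6, N8, N10, N12}, which has 6 nodes.

6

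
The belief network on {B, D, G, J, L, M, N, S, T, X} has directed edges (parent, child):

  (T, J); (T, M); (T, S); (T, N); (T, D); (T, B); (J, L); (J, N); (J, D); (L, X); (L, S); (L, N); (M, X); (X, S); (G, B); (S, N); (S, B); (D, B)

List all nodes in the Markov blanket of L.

A node's Markov blanket = Pa ∪ Ch ∪ (parents of Ch other than the node itself).
L's parents: J.
L has children N, S, X.
For each child, the remaining parents (spouses of L):
  X: M
  S: T, X
  N: J, S, T
So the Markov blanket of L is {J, M, N, S, T, X}.

{J, M, N, S, T, X}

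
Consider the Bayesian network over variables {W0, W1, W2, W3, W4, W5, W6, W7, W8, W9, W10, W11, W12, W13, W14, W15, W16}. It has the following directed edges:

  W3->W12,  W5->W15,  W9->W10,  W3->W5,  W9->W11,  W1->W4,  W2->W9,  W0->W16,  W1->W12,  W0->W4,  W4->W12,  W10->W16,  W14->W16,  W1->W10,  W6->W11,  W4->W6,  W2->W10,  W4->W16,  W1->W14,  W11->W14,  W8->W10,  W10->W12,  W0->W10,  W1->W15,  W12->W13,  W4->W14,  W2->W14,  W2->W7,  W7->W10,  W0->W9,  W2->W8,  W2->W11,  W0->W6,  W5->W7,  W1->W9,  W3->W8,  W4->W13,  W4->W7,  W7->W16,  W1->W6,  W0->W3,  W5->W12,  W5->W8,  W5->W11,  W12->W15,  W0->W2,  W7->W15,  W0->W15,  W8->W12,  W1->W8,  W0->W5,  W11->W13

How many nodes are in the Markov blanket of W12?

A node's Markov blanket = Pa ∪ Ch ∪ (parents of Ch other than the node itself).
Parents of W12: W1, W3, W4, W5, W8, W10.
W12 has children W13, W15.
For each child, the remaining parents (spouses of W12):
  W13 also has parents W4, W11.
  W15's other parents are W0, W1, W5, W7.
MB(W12) = {W0, W1, W3, W4, W5, W7, W8, W10, W11, W13, W15}, which has 11 nodes.

11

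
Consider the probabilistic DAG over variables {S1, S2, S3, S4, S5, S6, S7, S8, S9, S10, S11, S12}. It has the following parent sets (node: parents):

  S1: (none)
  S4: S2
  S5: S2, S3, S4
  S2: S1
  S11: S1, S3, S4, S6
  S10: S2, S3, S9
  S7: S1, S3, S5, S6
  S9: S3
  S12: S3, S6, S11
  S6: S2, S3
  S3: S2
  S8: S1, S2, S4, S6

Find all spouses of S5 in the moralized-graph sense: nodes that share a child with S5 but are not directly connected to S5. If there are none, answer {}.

{S1, S6}

Children of S5: S7.
  S7: S1, S3, S6
Excluding nodes already adjacent to S5 (S2, S3, S4, S7), the co-parent-only contribution is {S1, S6}.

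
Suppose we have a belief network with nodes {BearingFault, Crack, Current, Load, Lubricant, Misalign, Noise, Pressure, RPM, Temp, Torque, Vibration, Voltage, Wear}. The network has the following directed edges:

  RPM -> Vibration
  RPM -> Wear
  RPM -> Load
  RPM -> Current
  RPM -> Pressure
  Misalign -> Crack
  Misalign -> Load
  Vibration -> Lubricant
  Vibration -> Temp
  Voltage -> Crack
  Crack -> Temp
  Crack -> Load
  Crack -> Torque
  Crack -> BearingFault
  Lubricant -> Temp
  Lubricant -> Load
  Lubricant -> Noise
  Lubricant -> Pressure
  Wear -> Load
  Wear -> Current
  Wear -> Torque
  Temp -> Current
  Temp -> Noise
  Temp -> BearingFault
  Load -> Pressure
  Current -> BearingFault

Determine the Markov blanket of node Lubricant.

{Crack, Load, Misalign, Noise, Pressure, RPM, Temp, Vibration, Wear}

The Markov blanket of a node is its parents, its children, and the other parents of its children.
Parents of Lubricant: Vibration.
Children of Lubricant: Load, Noise, Pressure, Temp.
Co-parents of Lubricant (other parents of its children):
  parents(Temp) \ {Lubricant} = {Crack, Vibration}.
  parents(Load) \ {Lubricant} = {Crack, Misalign, RPM, Wear}.
  parents(Noise) \ {Lubricant} = {Temp}.
  parents(Pressure) \ {Lubricant} = {Load, RPM}.
Union: {Vibration} ∪ {Load, Noise, Pressure, Temp} ∪ {Crack, Load, Misalign, RPM, Temp, Vibration, Wear} = {Crack, Load, Misalign, Noise, Pressure, RPM, Temp, Vibration, Wear}.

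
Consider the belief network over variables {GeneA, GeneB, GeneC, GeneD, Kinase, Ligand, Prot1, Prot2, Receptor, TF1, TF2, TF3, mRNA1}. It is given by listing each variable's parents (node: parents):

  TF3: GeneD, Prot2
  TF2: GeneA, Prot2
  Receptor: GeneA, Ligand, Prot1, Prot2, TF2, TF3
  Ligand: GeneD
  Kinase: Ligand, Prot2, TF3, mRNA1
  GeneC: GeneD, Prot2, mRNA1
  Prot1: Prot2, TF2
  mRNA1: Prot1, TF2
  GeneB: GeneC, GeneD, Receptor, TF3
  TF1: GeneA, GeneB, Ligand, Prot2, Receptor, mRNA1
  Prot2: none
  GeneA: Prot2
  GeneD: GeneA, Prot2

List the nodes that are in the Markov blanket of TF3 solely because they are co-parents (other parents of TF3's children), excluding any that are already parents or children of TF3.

{GeneA, GeneC, Ligand, Prot1, TF2, mRNA1}

Children of TF3: GeneB, Kinase, Receptor.
  Receptor also has parents GeneA, Ligand, Prot1, Prot2, TF2.
  Kinase also has parents Ligand, Prot2, mRNA1.
  parents(GeneB) \ {TF3} = {GeneC, GeneD, Receptor}.
Excluding nodes already adjacent to TF3 (GeneB, GeneD, Kinase, Prot2, Receptor), the co-parent-only contribution is {GeneA, GeneC, Ligand, Prot1, TF2, mRNA1}.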